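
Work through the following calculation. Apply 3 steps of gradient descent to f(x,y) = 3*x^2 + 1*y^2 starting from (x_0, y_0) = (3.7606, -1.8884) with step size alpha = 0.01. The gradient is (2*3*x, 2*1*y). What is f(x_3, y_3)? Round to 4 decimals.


Gradient descent on f(x,y) = 3*x^2 + 1*y^2.
Starting point: (3.7606, -1.8884), alpha = 0.01
Step 1: grad_x = 2*3*3.7606 = 22.5636, grad_y = 2*1*-1.8884 = -3.7768
  x_1 = 3.7606 - 0.01*22.5636 = 3.535
  y_1 = -1.8884 - 0.01*-3.7768 = -1.8506
Step 2: grad_x = 2*3*3.535 = 21.2098, grad_y = 2*1*-1.8506 = -3.7013
  x_2 = 3.535 - 0.01*21.2098 = 3.3229
  y_2 = -1.8506 - 0.01*-3.7013 = -1.8136
Step 3: grad_x = 2*3*3.3229 = 19.9372, grad_y = 2*1*-1.8136 = -3.6272
  x_3 = 3.3229 - 0.01*19.9372 = 3.1235
  y_3 = -1.8136 - 0.01*-3.6272 = -1.7773
f(3.1235, -1.7773) = 3*3.1235^2 + 1*(-1.7773)^2 = 32.4276


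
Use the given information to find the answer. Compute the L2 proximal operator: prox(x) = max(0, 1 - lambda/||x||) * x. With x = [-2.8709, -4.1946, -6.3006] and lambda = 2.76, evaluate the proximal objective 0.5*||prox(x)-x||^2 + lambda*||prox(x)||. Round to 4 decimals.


Step 1: Compute ||x||.
||x|| = 8.0953
Step 2: Compute scaling factor.
scale = max(0, 1 - 2.76/8.0953) = 0.6591
Step 3: prox(x) = [-1.8921, -2.7645, -4.1525]
||prox(x)|| = 5.3353
Step 4: Proximal objective.
0.5*||prox-x||^2 = 3.8088
lambda*||prox|| = 14.7254
Total = 18.5343


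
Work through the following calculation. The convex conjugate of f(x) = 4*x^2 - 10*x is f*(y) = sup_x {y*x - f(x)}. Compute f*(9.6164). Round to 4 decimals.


f*(y) = sup_x {y*x - a*x^2 - b*x} = sup_x {(y-b)*x - a*x^2}
FOC: (y - b) - 2a*x = 0 => x* = (y - b)/(2a)
x* = (9.6164 + 10)/(2*4) = 2.4521
f*(9.6164) = (y-b)^2/(4a) = (9.6164 + 10)^2/(4*4)
= 384.8031/16 = 24.0502


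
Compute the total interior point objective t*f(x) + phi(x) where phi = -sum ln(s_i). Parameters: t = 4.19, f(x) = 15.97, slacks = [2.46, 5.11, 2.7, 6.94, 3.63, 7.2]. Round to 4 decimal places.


Step 1: Compute log-barrier.
ln values: [0.9002, 1.6312, 0.9933, 1.9373, 1.2892, 1.9741]
phi = -(0.9002 + 1.6312 + 0.9933 + 1.9373 + 1.2892 + 1.9741) = -8.7252
Step 2: Compute augmented objective.
t*f(x) = 4.19*15.97 = 66.9143
Total = 66.9143 - 8.7252 = 58.1891


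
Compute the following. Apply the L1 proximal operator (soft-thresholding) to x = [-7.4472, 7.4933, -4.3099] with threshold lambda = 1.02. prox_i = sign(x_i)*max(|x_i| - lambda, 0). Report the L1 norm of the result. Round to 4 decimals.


Soft-thresholding with lambda = 1.02:
prox(-7.4472) = sign(-7.4472)*max(|-7.4472| - 1.02, 0) = -6.4272
prox(7.4933) = sign(7.4933)*max(|7.4933| - 1.02, 0) = 6.4733
prox(-4.3099) = sign(-4.3099)*max(|-4.3099| - 1.02, 0) = -3.2899
prox(x) = [-6.4272, 6.4733, -3.2899]
||prox(x)||_1 = 6.4272 + 6.4733 + 3.2899 = 16.1904


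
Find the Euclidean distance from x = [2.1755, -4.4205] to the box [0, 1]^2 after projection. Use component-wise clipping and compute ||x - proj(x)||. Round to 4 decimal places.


Project each component onto [0, 1].
clip(2.1755) = 1.0, clip(-4.4205) = 0.0
Projection = [1.0, 0.0]
Squared diffs: [1.3818, 19.5408]
Distance = sqrt(20.9226) = 4.5741


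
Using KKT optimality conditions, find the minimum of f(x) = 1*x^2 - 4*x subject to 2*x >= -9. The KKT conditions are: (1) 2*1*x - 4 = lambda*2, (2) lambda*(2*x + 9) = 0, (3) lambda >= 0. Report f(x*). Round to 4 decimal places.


Step 1: Try lambda = 0 (constraint inactive).
Stationarity: 2*1*x - 4 = 0
x* = 4/(2*1) = 2.0
Check constraint: 2*2.0 = 4.0 >= -9 -- satisfied.
Step 2: Compute optimal value.
f(x*) = 1*2.0^2 - 4*2.0 = -4.0


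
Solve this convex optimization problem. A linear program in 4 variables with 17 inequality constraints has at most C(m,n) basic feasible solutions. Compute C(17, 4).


Each vertex corresponds to some choice of n active constraints out of m, so the number of vertices is at most C(m, n) = m! / (n!(m-n)!).
m = 17, n = 4
Numerator: 17 * 16 * 15 * 14
Denominator: 4! = 24
C(17, 4) = 2380


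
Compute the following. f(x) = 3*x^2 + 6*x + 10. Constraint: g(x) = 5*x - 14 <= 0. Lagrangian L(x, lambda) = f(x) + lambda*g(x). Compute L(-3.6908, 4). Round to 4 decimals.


Step 1: Evaluate f(x).
f(-3.6908) = 3*(-3.6908)^2 + 6*(-3.6908) + 10 = 28.7212
Step 2: Evaluate g(x).
g(-3.6908) = 5*-3.6908 - 14 = -32.454
Step 3: Compute Lagrangian.
L = 28.7212 + 4*-32.454 = -101.0948


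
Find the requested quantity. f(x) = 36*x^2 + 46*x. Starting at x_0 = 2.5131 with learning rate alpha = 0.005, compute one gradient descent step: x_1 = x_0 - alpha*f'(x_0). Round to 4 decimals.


We compute the gradient at x_0 and apply the update.
f'(x) = 72*x + 46
f'(2.5131) = 72*2.5131 + 46 = 226.9432
x_1 = 2.5131 - 0.005*226.9432 = 1.3784


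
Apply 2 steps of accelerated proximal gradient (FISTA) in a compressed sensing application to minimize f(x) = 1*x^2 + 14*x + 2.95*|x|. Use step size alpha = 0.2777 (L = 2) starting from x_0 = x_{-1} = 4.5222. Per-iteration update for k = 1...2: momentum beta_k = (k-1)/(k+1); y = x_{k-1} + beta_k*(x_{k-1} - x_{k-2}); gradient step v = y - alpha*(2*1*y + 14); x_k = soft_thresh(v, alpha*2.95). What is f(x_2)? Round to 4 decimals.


FISTA on f(x) = 1*x^2 + 14*x + 2.95*|x|
L = 2, alpha = 0.2777
Iteration 1: beta = 0.0, y = 4.5222 + 0.0*(4.5222 - 4.5222) = 4.5222
  grad(y) = 23.0444, v = y - alpha*grad = -1.8772
  prox(v) = soft_thresh(-1.8772, 0.8192) = -1.058
Iteration 2: beta = 0.3333, y = -1.058 + 0.3333*(-1.058 - 4.5222) = -2.9181
  grad(y) = 8.1638, v = y - alpha*grad = -5.1852
  prox(v) = soft_thresh(-5.1852, 0.8192) = -4.366
f(x_2) = 1*(-4.366)^2 + 14*(-4.366) + 2.95*|-4.366| = -29.1823


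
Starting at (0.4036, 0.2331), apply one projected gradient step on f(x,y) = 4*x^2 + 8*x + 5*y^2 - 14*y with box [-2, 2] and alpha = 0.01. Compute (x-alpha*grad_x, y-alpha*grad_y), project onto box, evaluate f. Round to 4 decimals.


Step 1: Compute gradient at (0.4036, 0.2331).
grad_x = 2*4*0.4036 + 8 = 11.2288
grad_y = 2*5*0.2331 - 14 = -11.669
Step 2: Gradient step.
x_raw = 0.4036 - 0.01*11.2288 = 0.2913
y_raw = 0.2331 - 0.01*-11.669 = 0.3498
Step 3: Project onto [-2, 2].
x_proj = clip(0.2913) = 0.2913
y_proj = clip(0.3498) = 0.3498
Step 4: Evaluate f.
f(0.2913, 0.3498) = -1.6153


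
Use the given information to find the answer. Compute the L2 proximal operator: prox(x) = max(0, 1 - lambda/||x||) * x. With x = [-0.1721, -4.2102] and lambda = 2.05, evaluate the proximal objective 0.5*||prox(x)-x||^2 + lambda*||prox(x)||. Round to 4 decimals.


Step 1: Compute ||x||.
||x|| = 4.2137
Step 2: Compute scaling factor.
scale = max(0, 1 - 2.05/4.2137) = 0.5135
Step 3: prox(x) = [-0.0884, -2.1619]
||prox(x)|| = 2.1637
Step 4: Proximal objective.
0.5*||prox-x||^2 = 2.1013
lambda*||prox|| = 4.4356
Total = 6.5369


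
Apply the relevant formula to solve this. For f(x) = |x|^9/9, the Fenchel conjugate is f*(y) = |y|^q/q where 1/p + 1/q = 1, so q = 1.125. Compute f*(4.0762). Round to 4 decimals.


The conjugate exponent q satisfies 1/p + 1/q = 1.
p = 9, so q = 9/(9 - 1) = 1.125
|y|^q = 4.0762^1.125 = 4.8589
f*(4.0762) = 4.8589 / 1.125 = 4.319


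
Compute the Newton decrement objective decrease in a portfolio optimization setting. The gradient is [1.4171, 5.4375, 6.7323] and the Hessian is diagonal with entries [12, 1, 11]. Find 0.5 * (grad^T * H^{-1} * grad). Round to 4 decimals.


Step 1: H is diagonal, so H^(-1) * g = [0.1181, 5.4375, 0.612].
Step 2: g^T H^(-1) g = sum_i g_i^2 / H_ii
  = (1.4171)^2/12 + (5.4375)^2/1 + (6.7323)^2/11
  = 0.1673 + 29.5664 + 4.1204 = 33.8541
Step 3: Objective decrease = 0.5 * g^T H^(-1) g = 16.9271


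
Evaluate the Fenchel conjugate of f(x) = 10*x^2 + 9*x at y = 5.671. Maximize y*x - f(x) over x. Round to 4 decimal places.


f*(y) = sup_x {y*x - a*x^2 - b*x} = sup_x {(y-b)*x - a*x^2}
FOC: (y - b) - 2a*x = 0 => x* = (y - b)/(2a)
x* = (5.671 - 9)/(2*10) = -0.1665
f*(5.671) = (y-b)^2/(4a) = (5.671 - 9)^2/(4*10)
= 11.0822/40 = 0.2771


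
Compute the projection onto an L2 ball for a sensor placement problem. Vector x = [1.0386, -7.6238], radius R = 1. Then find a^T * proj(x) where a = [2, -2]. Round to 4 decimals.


Step 1: Compute ||x|| (intermediates to 6 decimals).
||x|| = sqrt(1.0386^2 + (-7.6238)^2) = 7.69422
Step 2: Project.
Since ||x|| > R, scale = R/||x|| = 1/7.69422 = 0.129968, proj(x) = scale * x
proj(x) = [0.134985, -0.99085]
Step 3: Dot product.
a^T * proj(x) = 2*0.134985 - 2*(-0.99085) = 2.2517


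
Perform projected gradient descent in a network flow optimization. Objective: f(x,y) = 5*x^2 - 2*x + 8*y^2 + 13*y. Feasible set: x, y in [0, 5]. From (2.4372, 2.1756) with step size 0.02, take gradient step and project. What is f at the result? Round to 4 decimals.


Step 1: Compute gradient at (2.4372, 2.1756).
grad_x = 2*5*2.4372 - 2 = 22.372
grad_y = 2*8*2.1756 + 13 = 47.8096
Step 2: Gradient step.
x_raw = 2.4372 - 0.02*22.372 = 1.9898
y_raw = 2.1756 - 0.02*47.8096 = 1.2194
Step 3: Project onto [0, 5].
x_proj = clip(1.9898) = 1.9898
y_proj = clip(1.2194) = 1.2194
Step 4: Evaluate f.
f(1.9898, 1.2194) = 43.5642


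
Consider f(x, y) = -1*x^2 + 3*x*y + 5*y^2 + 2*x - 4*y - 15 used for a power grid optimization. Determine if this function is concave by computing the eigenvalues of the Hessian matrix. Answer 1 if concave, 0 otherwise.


The Hessian of f(x,y) = -1*x^2 + 3*x*y + 5*y^2 + 2*x - 4*y - 15 is:
H = [[-2, 3], [3, 10]]
Trace = -2 + 10 = 8
Determinant = -2*10 - (3)^2 = -29
Discriminant = (8)^2 - 4*-29 = 180.0
Eigenvalues: lambda_1 = -2.7082, lambda_2 = 10.7082
The function is not concave.

0


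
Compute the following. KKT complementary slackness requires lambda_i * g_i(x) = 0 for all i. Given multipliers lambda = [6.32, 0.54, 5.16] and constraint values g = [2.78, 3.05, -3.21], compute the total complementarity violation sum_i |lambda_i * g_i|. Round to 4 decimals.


KKT complementary slackness check:
lambda_1 * g_1 = 6.32 * 2.78 = 17.5696
lambda_2 * g_2 = 0.54 * 3.05 = 1.647
lambda_3 * g_3 = 5.16 * -3.21 = -16.5636
Total violation = 17.5696 + 1.647 + 16.5636 = 35.7802


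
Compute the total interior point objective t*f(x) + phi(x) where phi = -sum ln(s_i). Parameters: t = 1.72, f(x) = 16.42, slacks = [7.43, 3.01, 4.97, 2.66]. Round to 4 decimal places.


Step 1: Compute log-barrier.
ln values: [2.0055, 1.1019, 1.6034, 0.9783]
phi = -(2.0055 + 1.1019 + 1.6034 + 0.9783) = -5.6892
Step 2: Compute augmented objective.
t*f(x) = 1.72*16.42 = 28.2424
Total = 28.2424 - 5.6892 = 22.5532


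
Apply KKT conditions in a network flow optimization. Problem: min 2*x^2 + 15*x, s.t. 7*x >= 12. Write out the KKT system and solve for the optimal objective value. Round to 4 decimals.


Step 1: Try lambda = 0 (constraint inactive).
x_unc = -15/(2*2) = -3.75
Check: 7*-3.75 = -26.25 < 12 -- violated!
Step 2: Constraint must be active: 7*x = 12
x* = 12/7 = 1.7143 (rounded; the exact value 12/7 is used below)
lambda = (2*2*(12/7) + 15)/7 = 3.1224
Step 3: Compute optimal value.
f(x*) = 2*(12/7)^2 + 15*(12/7) = 31.5918


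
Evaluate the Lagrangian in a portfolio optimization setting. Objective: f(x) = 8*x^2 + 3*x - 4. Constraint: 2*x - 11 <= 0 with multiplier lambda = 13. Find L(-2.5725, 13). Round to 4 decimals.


Step 1: Evaluate f(x).
f(-2.5725) = 8*(-2.5725)^2 + 3*(-2.5725) - 4 = 41.2246
Step 2: Evaluate g(x).
g(-2.5725) = 2*-2.5725 - 11 = -16.145
Step 3: Compute Lagrangian.
L = 41.2246 + 13*-16.145 = -168.6605


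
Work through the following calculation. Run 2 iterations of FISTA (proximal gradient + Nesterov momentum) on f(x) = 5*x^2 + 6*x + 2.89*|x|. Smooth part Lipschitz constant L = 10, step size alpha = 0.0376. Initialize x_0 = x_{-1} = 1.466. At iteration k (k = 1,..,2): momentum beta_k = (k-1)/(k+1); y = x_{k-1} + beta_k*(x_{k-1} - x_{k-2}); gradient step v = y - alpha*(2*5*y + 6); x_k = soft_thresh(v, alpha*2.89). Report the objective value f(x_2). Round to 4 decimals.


FISTA on f(x) = 5*x^2 + 6*x + 2.89*|x|
L = 10, alpha = 0.0376
Iteration 1: beta = 0.0, y = 1.466 + 0.0*(1.466 - 1.466) = 1.466
  grad(y) = 20.66, v = y - alpha*grad = 0.6892
  prox(v) = soft_thresh(0.6892, 0.1087) = 0.5805
Iteration 2: beta = 0.3333, y = 0.5805 + 0.3333*(0.5805 - 1.466) = 0.2854
  grad(y) = 8.8536, v = y - alpha*grad = -0.0475
  prox(v) = soft_thresh(-0.0475, 0.1087) = 0.0
f(x_2) = 5*0.0^2 + 6*0.0 + 2.89*|0.0| = 0.0


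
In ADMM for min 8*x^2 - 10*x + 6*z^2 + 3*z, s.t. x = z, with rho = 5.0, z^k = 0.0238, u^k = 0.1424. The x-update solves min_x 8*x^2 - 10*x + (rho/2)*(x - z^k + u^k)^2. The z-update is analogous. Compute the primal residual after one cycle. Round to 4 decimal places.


ADMM iteration with rho = 5.0, z^k = 0.0238, u^k = 0.1424
Step 1: x-update.
Minimize 8*x^2 - 10*x + (5.0/2)*(x - 0.0238 + 0.1424)^2
FOC: (2*8 + 5.0)*x = 10 + 5.0*(0.0238 - 0.1424)
x^{k+1} = 0.448
Step 2: z-update.
Minimize 6*z^2 + 3*z + (5.0/2)*(0.448 - z + 0.1424)^2
FOC: (2*6 + 5.0)*z = -3 + 5.0*(0.448 + 0.1424)
z^{k+1} = -0.0028
Step 3: u-update.
u^{k+1} = 0.1424 + 0.448 + 0.0028 = 0.5932
Step 4: Primal residual = |0.448 + 0.0028| = 0.4508


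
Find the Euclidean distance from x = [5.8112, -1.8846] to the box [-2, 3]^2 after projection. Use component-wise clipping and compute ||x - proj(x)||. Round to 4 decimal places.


Project each component onto [-2, 3].
clip(5.8112) = 3.0, clip(-1.8846) = -1.8846
Projection = [3.0, -1.8846]
Squared diffs: [7.9028, 0.0]
Distance = sqrt(7.9028) = 2.8112


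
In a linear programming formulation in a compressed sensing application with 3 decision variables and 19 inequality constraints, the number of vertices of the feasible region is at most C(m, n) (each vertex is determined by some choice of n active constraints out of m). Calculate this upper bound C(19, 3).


Each vertex corresponds to some choice of n active constraints out of m, so the number of vertices is at most C(m, n) = m! / (n!(m-n)!).
m = 19, n = 3
Numerator: 19 * 18 * 17
Denominator: 3! = 6
C(19, 3) = 969


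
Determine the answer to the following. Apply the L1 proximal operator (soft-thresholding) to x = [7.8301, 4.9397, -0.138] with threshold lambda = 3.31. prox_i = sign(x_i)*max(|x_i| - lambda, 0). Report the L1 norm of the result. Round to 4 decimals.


Soft-thresholding with lambda = 3.31:
prox(7.8301) = sign(7.8301)*max(|7.8301| - 3.31, 0) = 4.5201
prox(4.9397) = sign(4.9397)*max(|4.9397| - 3.31, 0) = 1.6297
prox(-0.138) = sign(-0.138)*max(|-0.138| - 3.31, 0) = 0.0
prox(x) = [4.5201, 1.6297, 0.0]
||prox(x)||_1 = 4.5201 + 1.6297 + 0.0 = 6.1498


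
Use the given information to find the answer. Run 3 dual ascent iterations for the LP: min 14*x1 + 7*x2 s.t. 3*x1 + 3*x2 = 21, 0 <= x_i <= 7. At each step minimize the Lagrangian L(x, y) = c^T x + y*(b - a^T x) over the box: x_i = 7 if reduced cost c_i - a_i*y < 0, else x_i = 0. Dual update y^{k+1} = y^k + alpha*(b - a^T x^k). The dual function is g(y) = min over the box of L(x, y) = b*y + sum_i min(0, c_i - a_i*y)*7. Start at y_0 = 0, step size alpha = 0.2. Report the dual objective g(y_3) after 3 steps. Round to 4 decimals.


Dual ascent for LP: min 14*x1 + 7*x2, 3*x1 + 3*x2 = 21, 0 <= x_i <= 7
Step 1: y^k = 0.0, reduced costs: (14.0, 7.0)
  x^k = (0.0, 0.0), subgradient = b - a^T x = 21.0
  y^{k+1} = 0.0 + 0.2*21.0 = 4.2
Step 2: y^k = 4.2, reduced costs: (1.4, -5.6)
  x^k = (0.0, 7.0), subgradient = b - a^T x = 0.0
  y^{k+1} = 4.2 + 0.2*0.0 = 4.2
Step 3: y^k = 4.2, reduced costs: (1.4, -5.6)
  x^k = (0.0, 7.0), subgradient = b - a^T x = 0.0
  y^{k+1} = 4.2 + 0.2*0.0 = 4.2
Dual objective at y_3 = 4.2: reduced costs (1.4, -5.6), box minimizer x = (0.0, 7.0)
g(y_3) = b*y + (c1 - a1*y)*x1 + (c2 - a2*y)*x2 = 21*4.2 + 1.4*0.0 + (-5.6)*7.0 = 88.2 + 0.0 - 39.2 = 49.0


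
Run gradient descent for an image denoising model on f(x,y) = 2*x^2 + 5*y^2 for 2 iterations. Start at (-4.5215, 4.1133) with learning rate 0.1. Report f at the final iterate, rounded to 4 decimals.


Gradient descent on f(x,y) = 2*x^2 + 5*y^2.
Starting point: (-4.5215, 4.1133), alpha = 0.1
Step 1: grad_x = 2*2*-4.5215 = -18.086, grad_y = 2*5*4.1133 = 41.133
  x_1 = -4.5215 - 0.1*-18.086 = -2.7129
  y_1 = 4.1133 - 0.1*41.133 = 0.0
Step 2: grad_x = 2*2*-2.7129 = -10.8516, grad_y = 2*5*0.0 = 0.0
  x_2 = -2.7129 - 0.1*-10.8516 = -1.6277
  y_2 = 0.0 - 0.1*0.0 = 0.0
f(-1.6277, 0.0) = 2*(-1.6277)^2 + 5*0.0^2 = 5.2991


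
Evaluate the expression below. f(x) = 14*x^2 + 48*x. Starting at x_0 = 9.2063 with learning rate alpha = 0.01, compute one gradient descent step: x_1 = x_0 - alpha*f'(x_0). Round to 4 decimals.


We compute the gradient at x_0 and apply the update.
f'(x) = 28*x + 48
f'(9.2063) = 28*9.2063 + 48 = 305.7764
x_1 = 9.2063 - 0.01*305.7764 = 6.1485


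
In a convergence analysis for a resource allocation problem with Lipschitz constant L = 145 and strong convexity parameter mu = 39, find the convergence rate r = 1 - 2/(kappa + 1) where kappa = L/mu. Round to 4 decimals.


Step 1: Compute the condition number.
kappa = L/mu = 145/39 = 3.7179
Step 2: Compute the convergence rate.
r = 1 - 2/(kappa + 1) = 1 - 2*mu/(L + mu) = (L - mu)/(L + mu) = 106/184 = 0.5761


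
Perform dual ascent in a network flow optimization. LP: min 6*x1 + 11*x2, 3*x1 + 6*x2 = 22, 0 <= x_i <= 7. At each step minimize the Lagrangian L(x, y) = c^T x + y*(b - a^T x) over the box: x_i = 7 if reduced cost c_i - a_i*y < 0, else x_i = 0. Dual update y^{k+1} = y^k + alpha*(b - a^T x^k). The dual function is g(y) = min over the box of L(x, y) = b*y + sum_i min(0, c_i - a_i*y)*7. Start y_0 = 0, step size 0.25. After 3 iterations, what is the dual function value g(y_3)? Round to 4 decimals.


Dual ascent for LP: min 6*x1 + 11*x2, 3*x1 + 6*x2 = 22, 0 <= x_i <= 7
Step 1: y^k = 0.0, reduced costs: (6.0, 11.0)
  x^k = (0.0, 0.0), subgradient = b - a^T x = 22.0
  y^{k+1} = 0.0 + 0.25*22.0 = 5.5
Step 2: y^k = 5.5, reduced costs: (-10.5, -22.0)
  x^k = (7.0, 7.0), subgradient = b - a^T x = -41.0
  y^{k+1} = 5.5 + 0.25*-41.0 = -4.75
Step 3: y^k = -4.75, reduced costs: (20.25, 39.5)
  x^k = (0.0, 0.0), subgradient = b - a^T x = 22.0
  y^{k+1} = -4.75 + 0.25*22.0 = 0.75
Dual objective at y_3 = 0.75: reduced costs (3.75, 6.5), box minimizer x = (0.0, 0.0)
g(y_3) = b*y + (c1 - a1*y)*x1 + (c2 - a2*y)*x2 = 22*0.75 + 3.75*0.0 + 6.5*0.0 = 16.5 + 0.0 + 0.0 = 16.5


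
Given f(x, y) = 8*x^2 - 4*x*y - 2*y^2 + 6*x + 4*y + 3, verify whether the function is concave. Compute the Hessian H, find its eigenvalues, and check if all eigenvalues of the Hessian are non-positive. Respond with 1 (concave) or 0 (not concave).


The Hessian of f(x,y) = 8*x^2 - 4*x*y - 2*y^2 + 6*x + 4*y + 3 is:
H = [[16, -4], [-4, -4]]
Trace = 16 - 4 = 12
Determinant = 16*-4 - (-4)^2 = -80
Discriminant = (12)^2 - 4*-80 = 464.0
Eigenvalues: lambda_1 = -4.7703, lambda_2 = 16.7703
The function is not concave.

0


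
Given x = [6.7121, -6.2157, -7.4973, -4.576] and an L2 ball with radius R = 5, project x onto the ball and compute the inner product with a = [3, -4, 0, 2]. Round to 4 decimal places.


Step 1: Compute ||x|| (intermediates to 6 decimals).
||x|| = sqrt(6.7121^2 + (-6.2157)^2 + (-7.4973)^2 + (-4.576)^2) = 12.682133
Step 2: Project.
Since ||x|| > R, scale = R/||x|| = 5/12.682133 = 0.394255, proj(x) = scale * x
proj(x) = [2.646279, -2.450571, -2.955848, -1.804111]
Step 3: Dot product.
a^T * proj(x) = 3*2.646279 - 4*(-2.450571) + 0*(-2.955848) + 2*(-1.804111) = 14.1329


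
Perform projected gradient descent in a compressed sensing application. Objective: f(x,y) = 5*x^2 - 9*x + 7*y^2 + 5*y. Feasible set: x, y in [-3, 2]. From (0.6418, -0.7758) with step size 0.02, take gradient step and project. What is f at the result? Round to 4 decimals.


Step 1: Compute gradient at (0.6418, -0.7758).
grad_x = 2*5*0.6418 - 9 = -2.582
grad_y = 2*7*-0.7758 + 5 = -5.8612
Step 2: Gradient step.
x_raw = 0.6418 - 0.02*-2.582 = 0.6934
y_raw = -0.7758 - 0.02*-5.8612 = -0.6586
Step 3: Project onto [-3, 2].
x_proj = clip(0.6934) = 0.6934
y_proj = clip(-0.6586) = -0.6586
Step 4: Evaluate f.
f(0.6934, -0.6586) = -4.0935


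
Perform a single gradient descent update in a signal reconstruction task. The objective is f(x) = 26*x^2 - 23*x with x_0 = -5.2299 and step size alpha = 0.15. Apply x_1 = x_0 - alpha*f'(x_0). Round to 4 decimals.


We compute the gradient at x_0 and apply the update.
f'(x) = 52*x - 23
f'(-5.2299) = 52*-5.2299 - 23 = -294.9548
x_1 = -5.2299 - 0.15*-294.9548 = 39.0133


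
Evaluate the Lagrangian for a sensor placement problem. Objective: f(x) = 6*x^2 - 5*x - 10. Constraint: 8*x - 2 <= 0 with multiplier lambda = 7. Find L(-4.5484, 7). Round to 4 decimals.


Step 1: Evaluate f(x).
f(-4.5484) = 6*(-4.5484)^2 - 5*(-4.5484) - 10 = 136.8697
Step 2: Evaluate g(x).
g(-4.5484) = 8*-4.5484 - 2 = -38.3872
Step 3: Compute Lagrangian.
L = 136.8697 + 7*-38.3872 = -131.8407


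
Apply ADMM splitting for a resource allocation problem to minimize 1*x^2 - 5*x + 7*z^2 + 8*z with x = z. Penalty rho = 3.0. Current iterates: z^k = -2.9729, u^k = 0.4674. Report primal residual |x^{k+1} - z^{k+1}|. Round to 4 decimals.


ADMM iteration with rho = 3.0, z^k = -2.9729, u^k = 0.4674
Step 1: x-update.
Minimize 1*x^2 - 5*x + (3.0/2)*(x + 2.9729 + 0.4674)^2
FOC: (2*1 + 3.0)*x = 5 + 3.0*(-2.9729 - 0.4674)
x^{k+1} = -1.0642
Step 2: z-update.
Minimize 7*z^2 + 8*z + (3.0/2)*(-1.0642 - z + 0.4674)^2
FOC: (2*7 + 3.0)*z = -8 + 3.0*(-1.0642 + 0.4674)
z^{k+1} = -0.5759
Step 3: u-update.
u^{k+1} = 0.4674 - 1.0642 + 0.5759 = -0.0209
Step 4: Primal residual = |-1.0642 + 0.5759| = 0.4883


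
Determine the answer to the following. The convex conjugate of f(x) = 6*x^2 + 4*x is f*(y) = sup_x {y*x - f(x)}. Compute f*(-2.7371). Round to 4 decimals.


f*(y) = sup_x {y*x - a*x^2 - b*x} = sup_x {(y-b)*x - a*x^2}
FOC: (y - b) - 2a*x = 0 => x* = (y - b)/(2a)
x* = (-2.7371 - 4)/(2*6) = -0.5614
f*(-2.7371) = (y-b)^2/(4a) = (-2.7371 - 4)^2/(4*6)
= 45.3885/24 = 1.8912


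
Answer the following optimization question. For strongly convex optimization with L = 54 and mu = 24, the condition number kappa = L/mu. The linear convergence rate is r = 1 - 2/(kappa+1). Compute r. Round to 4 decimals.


Step 1: Compute the condition number.
kappa = L/mu = 54/24 = 2.25
Step 2: Compute the convergence rate.
r = 1 - 2/(kappa + 1) = 1 - 2*mu/(L + mu) = (L - mu)/(L + mu) = 30/78 = 0.3846


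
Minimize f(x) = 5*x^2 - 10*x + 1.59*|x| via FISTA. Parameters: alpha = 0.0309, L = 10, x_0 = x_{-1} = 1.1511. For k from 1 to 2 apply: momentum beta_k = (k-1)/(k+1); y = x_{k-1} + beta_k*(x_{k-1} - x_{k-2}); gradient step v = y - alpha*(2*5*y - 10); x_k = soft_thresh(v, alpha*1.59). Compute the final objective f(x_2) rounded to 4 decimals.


FISTA on f(x) = 5*x^2 - 10*x + 1.59*|x|
L = 10, alpha = 0.0309
Iteration 1: beta = 0.0, y = 1.1511 + 0.0*(1.1511 - 1.1511) = 1.1511
  grad(y) = 1.511, v = y - alpha*grad = 1.1044
  prox(v) = soft_thresh(1.1044, 0.0491) = 1.0553
Iteration 2: beta = 0.3333, y = 1.0553 + 0.3333*(1.0553 - 1.1511) = 1.0233
  grad(y) = 0.2334, v = y - alpha*grad = 1.0161
  prox(v) = soft_thresh(1.0161, 0.0491) = 0.967
f(x_2) = 5*0.967^2 - 10*0.967 + 1.59*|0.967| = -3.457


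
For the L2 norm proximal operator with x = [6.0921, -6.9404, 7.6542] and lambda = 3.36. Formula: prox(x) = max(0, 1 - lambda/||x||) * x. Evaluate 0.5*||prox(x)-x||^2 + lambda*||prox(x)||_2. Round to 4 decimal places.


Step 1: Compute ||x||.
||x|| = 11.9946
Step 2: Compute scaling factor.
scale = max(0, 1 - 3.36/11.9946) = 0.7199
Step 3: prox(x) = [4.3855, -4.9962, 5.5101]
||prox(x)|| = 8.6346
Step 4: Proximal objective.
0.5*||prox-x||^2 = 5.6448
lambda*||prox|| = 29.0123
Total = 34.6569


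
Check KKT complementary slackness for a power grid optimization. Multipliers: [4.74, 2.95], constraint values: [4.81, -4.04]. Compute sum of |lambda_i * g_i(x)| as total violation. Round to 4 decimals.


KKT complementary slackness check:
lambda_1 * g_1 = 4.74 * 4.81 = 22.7994
lambda_2 * g_2 = 2.95 * -4.04 = -11.918
Total violation = 22.7994 + 11.918 = 34.7174


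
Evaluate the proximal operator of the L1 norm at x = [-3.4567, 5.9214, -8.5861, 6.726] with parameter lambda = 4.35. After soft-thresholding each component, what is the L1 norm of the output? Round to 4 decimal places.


Soft-thresholding with lambda = 4.35:
prox(-3.4567) = sign(-3.4567)*max(|-3.4567| - 4.35, 0) = 0.0
prox(5.9214) = sign(5.9214)*max(|5.9214| - 4.35, 0) = 1.5714
prox(-8.5861) = sign(-8.5861)*max(|-8.5861| - 4.35, 0) = -4.2361
prox(6.726) = sign(6.726)*max(|6.726| - 4.35, 0) = 2.376
prox(x) = [0.0, 1.5714, -4.2361, 2.376]
||prox(x)||_1 = 0.0 + 1.5714 + 4.2361 + 2.376 = 8.1835


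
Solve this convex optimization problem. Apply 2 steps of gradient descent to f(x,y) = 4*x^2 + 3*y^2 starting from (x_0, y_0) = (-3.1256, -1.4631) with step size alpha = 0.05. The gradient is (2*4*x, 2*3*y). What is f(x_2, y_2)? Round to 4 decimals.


Gradient descent on f(x,y) = 4*x^2 + 3*y^2.
Starting point: (-3.1256, -1.4631), alpha = 0.05
Step 1: grad_x = 2*4*-3.1256 = -25.0048, grad_y = 2*3*-1.4631 = -8.7786
  x_1 = -3.1256 - 0.05*-25.0048 = -1.8754
  y_1 = -1.4631 - 0.05*-8.7786 = -1.0242
Step 2: grad_x = 2*4*-1.8754 = -15.0029, grad_y = 2*3*-1.0242 = -6.145
  x_2 = -1.8754 - 0.05*-15.0029 = -1.1252
  y_2 = -1.0242 - 0.05*-6.145 = -0.7169
f(-1.1252, -0.7169) = 4*(-1.1252)^2 + 3*(-0.7169)^2 = 6.6064


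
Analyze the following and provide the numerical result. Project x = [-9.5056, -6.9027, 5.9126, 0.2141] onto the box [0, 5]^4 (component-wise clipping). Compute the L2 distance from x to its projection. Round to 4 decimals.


Project each component onto [0, 5].
clip(-9.5056) = 0.0, clip(-6.9027) = 0.0, clip(5.9126) = 5.0, clip(0.2141) = 0.2141
Projection = [0.0, 0.0, 5.0, 0.2141]
Squared diffs: [90.3564, 47.6473, 0.8328, 0.0]
Distance = sqrt(138.8365) = 11.7829


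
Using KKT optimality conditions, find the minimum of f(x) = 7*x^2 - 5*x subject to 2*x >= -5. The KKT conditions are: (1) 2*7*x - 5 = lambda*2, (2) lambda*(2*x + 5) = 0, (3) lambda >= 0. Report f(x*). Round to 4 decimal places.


Step 1: Try lambda = 0 (constraint inactive).
Stationarity: 2*7*x - 5 = 0
x* = 5/(2*7) = 5/14 = 0.3571 (rounded; the exact value 5/14 is used below)
Check constraint: 2*0.3571 = 0.7142 >= -5 -- satisfied.
Step 2: Compute optimal value.
f(x*) = 7*(5/14)^2 - 5*(5/14) = -0.8929


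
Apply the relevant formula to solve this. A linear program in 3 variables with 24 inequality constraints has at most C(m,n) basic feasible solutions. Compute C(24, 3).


Each vertex corresponds to some choice of n active constraints out of m, so the number of vertices is at most C(m, n) = m! / (n!(m-n)!).
m = 24, n = 3
Numerator: 24 * 23 * 22
Denominator: 3! = 6
C(24, 3) = 2024


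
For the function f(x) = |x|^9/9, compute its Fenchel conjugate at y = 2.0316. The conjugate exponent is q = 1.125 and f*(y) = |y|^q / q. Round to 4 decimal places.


The conjugate exponent q satisfies 1/p + 1/q = 1.
p = 9, so q = 9/(9 - 1) = 1.125
|y|^q = 2.0316^1.125 = 2.2198
f*(2.0316) = 2.2198 / 1.125 = 1.9732


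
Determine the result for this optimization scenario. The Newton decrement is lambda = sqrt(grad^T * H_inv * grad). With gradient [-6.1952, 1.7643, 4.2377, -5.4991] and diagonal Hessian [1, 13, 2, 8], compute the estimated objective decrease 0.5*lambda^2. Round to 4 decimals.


Step 1: H is diagonal, so H^(-1) * g = [-6.1952, 0.1357, 2.1189, -0.6874].
Step 2: g^T H^(-1) g = sum_i g_i^2 / H_ii
  = (-6.1952)^2/1 + (1.7643)^2/13 + (4.2377)^2/2 + (-5.4991)^2/8
  = 38.3805 + 0.2394 + 8.9791 + 3.78 = 51.379
Step 3: Objective decrease = 0.5 * g^T H^(-1) g = 25.6895


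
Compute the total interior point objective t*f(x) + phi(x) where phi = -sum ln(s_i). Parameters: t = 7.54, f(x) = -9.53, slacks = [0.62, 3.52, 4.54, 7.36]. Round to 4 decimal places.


Step 1: Compute log-barrier.
ln values: [-0.478, 1.2585, 1.5129, 1.9961]
phi = -(-0.478 + 1.2585 + 1.5129 + 1.9961) = -4.2894
Step 2: Compute augmented objective.
t*f(x) = 7.54*-9.53 = -71.8562
Total = -71.8562 - 4.2894 = -76.1456


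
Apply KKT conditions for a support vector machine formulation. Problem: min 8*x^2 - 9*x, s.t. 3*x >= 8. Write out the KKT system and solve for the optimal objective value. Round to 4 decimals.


Step 1: Try lambda = 0 (constraint inactive).
x_unc = 9/(2*8) = 0.5625
Check: 3*0.5625 = 1.6875 < 8 -- violated!
Step 2: Constraint must be active: 3*x = 8
x* = 8/3 = 2.6667 (rounded; the exact value 8/3 is used below)
lambda = (2*8*(8/3) - 9)/3 = 11.2222
Step 3: Compute optimal value.
f(x*) = 8*(8/3)^2 - 9*(8/3) = 32.8889


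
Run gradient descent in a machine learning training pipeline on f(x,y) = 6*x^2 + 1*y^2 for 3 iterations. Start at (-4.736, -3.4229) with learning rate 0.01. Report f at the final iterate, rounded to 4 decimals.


Gradient descent on f(x,y) = 6*x^2 + 1*y^2.
Starting point: (-4.736, -3.4229), alpha = 0.01
Step 1: grad_x = 2*6*-4.736 = -56.832, grad_y = 2*1*-3.4229 = -6.8458
  x_1 = -4.736 - 0.01*-56.832 = -4.1677
  y_1 = -3.4229 - 0.01*-6.8458 = -3.3544
Step 2: grad_x = 2*6*-4.1677 = -50.0122, grad_y = 2*1*-3.3544 = -6.7089
  x_2 = -4.1677 - 0.01*-50.0122 = -3.6676
  y_2 = -3.3544 - 0.01*-6.7089 = -3.2874
Step 3: grad_x = 2*6*-3.6676 = -44.0107, grad_y = 2*1*-3.2874 = -6.5747
  x_3 = -3.6676 - 0.01*-44.0107 = -3.2275
  y_3 = -3.2874 - 0.01*-6.5747 = -3.2216
f(-3.2275, -3.2216) = 6*(-3.2275)^2 + 1*(-3.2216)^2 = 72.8774


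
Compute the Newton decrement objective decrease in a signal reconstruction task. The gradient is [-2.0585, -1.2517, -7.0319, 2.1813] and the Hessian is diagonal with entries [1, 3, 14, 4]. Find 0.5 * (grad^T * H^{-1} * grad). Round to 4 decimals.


Step 1: H is diagonal, so H^(-1) * g = [-2.0585, -0.4172, -0.5023, 0.5453].
Step 2: g^T H^(-1) g = sum_i g_i^2 / H_ii
  = (-2.0585)^2/1 + (-1.2517)^2/3 + (-7.0319)^2/14 + (2.1813)^2/4
  = 4.2374 + 0.5223 + 3.532 + 1.1895 = 9.4812
Step 3: Objective decrease = 0.5 * g^T H^(-1) g = 4.7406


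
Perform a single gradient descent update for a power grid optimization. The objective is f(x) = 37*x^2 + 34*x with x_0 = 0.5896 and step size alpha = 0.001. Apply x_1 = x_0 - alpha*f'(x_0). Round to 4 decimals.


We compute the gradient at x_0 and apply the update.
f'(x) = 74*x + 34
f'(0.5896) = 74*0.5896 + 34 = 77.6304
x_1 = 0.5896 - 0.001*77.6304 = 0.512


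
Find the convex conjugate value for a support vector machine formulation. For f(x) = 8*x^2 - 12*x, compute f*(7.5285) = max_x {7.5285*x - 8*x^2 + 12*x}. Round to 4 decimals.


f*(y) = sup_x {y*x - a*x^2 - b*x} = sup_x {(y-b)*x - a*x^2}
FOC: (y - b) - 2a*x = 0 => x* = (y - b)/(2a)
x* = (7.5285 + 12)/(2*8) = 1.2205
f*(7.5285) = (y-b)^2/(4a) = (7.5285 + 12)^2/(4*8)
= 381.3623/32 = 11.9176


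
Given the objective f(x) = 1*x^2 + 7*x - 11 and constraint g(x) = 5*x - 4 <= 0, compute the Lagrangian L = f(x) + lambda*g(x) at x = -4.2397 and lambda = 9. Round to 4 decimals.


Step 1: Evaluate f(x).
f(-4.2397) = 1*(-4.2397)^2 + 7*(-4.2397) - 11 = -22.7028
Step 2: Evaluate g(x).
g(-4.2397) = 5*-4.2397 - 4 = -25.1985
Step 3: Compute Lagrangian.
L = -22.7028 + 9*-25.1985 = -249.4893


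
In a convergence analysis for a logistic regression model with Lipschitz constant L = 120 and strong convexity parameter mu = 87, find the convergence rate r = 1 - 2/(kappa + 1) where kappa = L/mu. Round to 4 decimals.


Step 1: Compute the condition number.
kappa = L/mu = 120/87 = 1.3793
Step 2: Compute the convergence rate.
r = 1 - 2/(kappa + 1) = 1 - 2*mu/(L + mu) = (L - mu)/(L + mu) = 33/207 = 0.1594


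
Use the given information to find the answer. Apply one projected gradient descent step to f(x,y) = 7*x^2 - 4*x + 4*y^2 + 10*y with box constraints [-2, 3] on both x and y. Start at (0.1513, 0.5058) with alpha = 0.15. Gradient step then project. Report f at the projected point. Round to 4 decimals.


Step 1: Compute gradient at (0.1513, 0.5058).
grad_x = 2*7*0.1513 - 4 = -1.8818
grad_y = 2*4*0.5058 + 10 = 14.0464
Step 2: Gradient step.
x_raw = 0.1513 - 0.15*-1.8818 = 0.4336
y_raw = 0.5058 - 0.15*14.0464 = -1.6012
Step 3: Project onto [-2, 3].
x_proj = clip(0.4336) = 0.4336
y_proj = clip(-1.6012) = -1.6012
Step 4: Evaluate f.
f(0.4336, -1.6012) = -6.1751


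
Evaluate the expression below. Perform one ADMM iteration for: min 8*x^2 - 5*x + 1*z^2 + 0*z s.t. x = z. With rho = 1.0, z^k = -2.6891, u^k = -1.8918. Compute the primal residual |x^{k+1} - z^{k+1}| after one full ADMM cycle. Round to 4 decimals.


ADMM iteration with rho = 1.0, z^k = -2.6891, u^k = -1.8918
Step 1: x-update.
Minimize 8*x^2 - 5*x + (1.0/2)*(x + 2.6891 - 1.8918)^2
FOC: (2*8 + 1.0)*x = 5 + 1.0*(-2.6891 + 1.8918)
x^{k+1} = 0.2472
Step 2: z-update.
Minimize 1*z^2 + 0*z + (1.0/2)*(0.2472 - z - 1.8918)^2
FOC: (2*1 + 1.0)*z = 0 + 1.0*(0.2472 - 1.8918)
z^{k+1} = -0.5482
Step 3: u-update.
u^{k+1} = -1.8918 + 0.2472 + 0.5482 = -1.0964
Step 4: Primal residual = |0.2472 + 0.5482| = 0.7954


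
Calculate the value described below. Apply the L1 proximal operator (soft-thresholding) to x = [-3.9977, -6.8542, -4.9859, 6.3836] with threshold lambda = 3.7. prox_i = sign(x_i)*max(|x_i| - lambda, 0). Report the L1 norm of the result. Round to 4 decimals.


Soft-thresholding with lambda = 3.7:
prox(-3.9977) = sign(-3.9977)*max(|-3.9977| - 3.7, 0) = -0.2977
prox(-6.8542) = sign(-6.8542)*max(|-6.8542| - 3.7, 0) = -3.1542
prox(-4.9859) = sign(-4.9859)*max(|-4.9859| - 3.7, 0) = -1.2859
prox(6.3836) = sign(6.3836)*max(|6.3836| - 3.7, 0) = 2.6836
prox(x) = [-0.2977, -3.1542, -1.2859, 2.6836]
||prox(x)||_1 = 0.2977 + 3.1542 + 1.2859 + 2.6836 = 7.4214


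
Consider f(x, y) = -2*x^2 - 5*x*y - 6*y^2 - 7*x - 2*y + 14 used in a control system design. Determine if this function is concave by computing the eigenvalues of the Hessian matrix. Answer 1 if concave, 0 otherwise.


The Hessian of f(x,y) = -2*x^2 - 5*x*y - 6*y^2 - 7*x - 2*y + 14 is:
H = [[-4, -5], [-5, -12]]
Trace = -4 - 12 = -16
Determinant = -4*-12 - (-5)^2 = 23
Discriminant = (-16)^2 - 4*23 = 164.0
Eigenvalues: lambda_1 = -14.4031, lambda_2 = -1.5969
The function is concave.

1


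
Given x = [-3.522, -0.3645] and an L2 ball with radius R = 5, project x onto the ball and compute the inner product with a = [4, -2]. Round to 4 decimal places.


Step 1: Compute ||x|| (intermediates to 6 decimals).
||x|| = sqrt((-3.522)^2 + (-0.3645)^2) = 3.540811
Step 2: Project.
Since ||x|| <= R, proj = x (no scaling needed).
proj(x) = [-3.522, -0.3645]
Step 3: Dot product.
a^T * proj(x) = 4*(-3.522) - 2*(-0.3645) = -13.359


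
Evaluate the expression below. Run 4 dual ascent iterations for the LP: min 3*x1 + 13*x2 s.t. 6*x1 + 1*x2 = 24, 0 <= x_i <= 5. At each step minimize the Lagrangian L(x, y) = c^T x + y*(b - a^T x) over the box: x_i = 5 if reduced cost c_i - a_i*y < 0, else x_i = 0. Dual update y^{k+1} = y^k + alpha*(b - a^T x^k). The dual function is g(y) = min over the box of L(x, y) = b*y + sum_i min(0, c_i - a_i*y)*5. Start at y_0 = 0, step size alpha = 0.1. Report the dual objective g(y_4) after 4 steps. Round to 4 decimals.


Dual ascent for LP: min 3*x1 + 13*x2, 6*x1 + 1*x2 = 24, 0 <= x_i <= 5
Step 1: y^k = 0.0, reduced costs: (3.0, 13.0)
  x^k = (0.0, 0.0), subgradient = b - a^T x = 24.0
  y^{k+1} = 0.0 + 0.1*24.0 = 2.4
Step 2: y^k = 2.4, reduced costs: (-11.4, 10.6)
  x^k = (5.0, 0.0), subgradient = b - a^T x = -6.0
  y^{k+1} = 2.4 + 0.1*-6.0 = 1.8
Step 3: y^k = 1.8, reduced costs: (-7.8, 11.2)
  x^k = (5.0, 0.0), subgradient = b - a^T x = -6.0
  y^{k+1} = 1.8 + 0.1*-6.0 = 1.2
Step 4: y^k = 1.2, reduced costs: (-4.2, 11.8)
  x^k = (5.0, 0.0), subgradient = b - a^T x = -6.0
  y^{k+1} = 1.2 + 0.1*-6.0 = 0.6
Dual objective at y_4 = 0.6: reduced costs (-0.6, 12.4), box minimizer x = (5.0, 0.0)
g(y_4) = b*y + (c1 - a1*y)*x1 + (c2 - a2*y)*x2 = 24*0.6 + (-0.6)*5.0 + 12.4*0.0 = 14.4 - 3.0 + 0.0 = 11.4


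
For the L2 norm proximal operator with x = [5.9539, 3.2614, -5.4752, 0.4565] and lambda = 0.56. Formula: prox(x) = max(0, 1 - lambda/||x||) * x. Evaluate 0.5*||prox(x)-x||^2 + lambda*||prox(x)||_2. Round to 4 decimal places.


Step 1: Compute ||x||.
||x|| = 8.7334
Step 2: Compute scaling factor.
scale = max(0, 1 - 0.56/8.7334) = 0.9359
Step 3: prox(x) = [5.5721, 3.0523, -5.1241, 0.4272]
||prox(x)|| = 8.1734
Step 4: Proximal objective.
0.5*||prox-x||^2 = 0.1568
lambda*||prox|| = 4.5771
Total = 4.7339


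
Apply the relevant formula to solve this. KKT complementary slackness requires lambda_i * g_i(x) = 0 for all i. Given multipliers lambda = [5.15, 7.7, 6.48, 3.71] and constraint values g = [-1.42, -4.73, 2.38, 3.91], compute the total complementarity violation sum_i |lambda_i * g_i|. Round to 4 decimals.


KKT complementary slackness check:
lambda_1 * g_1 = 5.15 * -1.42 = -7.313
lambda_2 * g_2 = 7.7 * -4.73 = -36.421
lambda_3 * g_3 = 6.48 * 2.38 = 15.4224
lambda_4 * g_4 = 3.71 * 3.91 = 14.5061
Total violation = 7.313 + 36.421 + 15.4224 + 14.5061 = 73.6625


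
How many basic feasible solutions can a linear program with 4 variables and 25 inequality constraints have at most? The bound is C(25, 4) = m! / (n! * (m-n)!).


Each vertex corresponds to some choice of n active constraints out of m, so the number of vertices is at most C(m, n) = m! / (n!(m-n)!).
m = 25, n = 4
Numerator: 25 * 24 * 23 * 22
Denominator: 4! = 24
C(25, 4) = 12650


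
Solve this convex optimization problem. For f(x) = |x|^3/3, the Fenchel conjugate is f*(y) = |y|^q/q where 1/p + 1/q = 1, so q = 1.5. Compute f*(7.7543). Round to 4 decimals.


The conjugate exponent q satisfies 1/p + 1/q = 1.
p = 3, so q = 3/(3 - 1) = 1.5
|y|^q = 7.7543^1.5 = 21.593
f*(7.7543) = 21.593 / 1.5 = 14.3954


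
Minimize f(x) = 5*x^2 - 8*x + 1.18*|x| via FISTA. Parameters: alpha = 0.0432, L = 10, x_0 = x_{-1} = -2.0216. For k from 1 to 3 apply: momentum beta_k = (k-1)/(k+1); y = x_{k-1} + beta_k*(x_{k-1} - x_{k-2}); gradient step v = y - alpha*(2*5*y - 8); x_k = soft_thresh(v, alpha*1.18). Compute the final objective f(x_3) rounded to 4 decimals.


FISTA on f(x) = 5*x^2 - 8*x + 1.18*|x|
L = 10, alpha = 0.0432
Iteration 1: beta = 0.0, y = -2.0216 + 0.0*(-2.0216 + 2.0216) = -2.0216
  grad(y) = -28.216, v = y - alpha*grad = -0.8027
  prox(v) = soft_thresh(-0.8027, 0.051) = -0.7517
Iteration 2: beta = 0.3333, y = -0.7517 + 0.3333*(-0.7517 + 2.0216) = -0.3284
  grad(y) = -11.2839, v = y - alpha*grad = 0.1591
  prox(v) = soft_thresh(0.1591, 0.051) = 0.1081
Iteration 3: beta = 0.5, y = 0.1081 + 0.5*(0.1081 + 0.7517) = 0.538
  grad(y) = -2.6201, v = y - alpha*grad = 0.6512
  prox(v) = soft_thresh(0.6512, 0.051) = 0.6002
f(x_3) = 5*0.6002^2 - 8*0.6002 + 1.18*|0.6002| = -2.2922


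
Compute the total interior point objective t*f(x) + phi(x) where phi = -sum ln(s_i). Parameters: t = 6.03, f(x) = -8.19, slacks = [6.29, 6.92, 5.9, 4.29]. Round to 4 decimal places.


Step 1: Compute log-barrier.
ln values: [1.839, 1.9344, 1.775, 1.4563]
phi = -(1.839 + 1.9344 + 1.775 + 1.4563) = -7.0046
Step 2: Compute augmented objective.
t*f(x) = 6.03*-8.19 = -49.3857
Total = -49.3857 - 7.0046 = -56.3903


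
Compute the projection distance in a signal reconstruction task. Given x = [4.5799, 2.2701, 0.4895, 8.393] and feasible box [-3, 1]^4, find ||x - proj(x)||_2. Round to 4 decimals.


Project each component onto [-3, 1].
clip(4.5799) = 1.0, clip(2.2701) = 1.0, clip(0.4895) = 0.4895, clip(8.393) = 1.0
Projection = [1.0, 1.0, 0.4895, 1.0]
Squared diffs: [12.8157, 1.6132, 0.0, 54.6564]
Distance = sqrt(69.0853) = 8.3118


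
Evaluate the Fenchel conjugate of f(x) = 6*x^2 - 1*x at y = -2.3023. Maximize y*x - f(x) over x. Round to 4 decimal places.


f*(y) = sup_x {y*x - a*x^2 - b*x} = sup_x {(y-b)*x - a*x^2}
FOC: (y - b) - 2a*x = 0 => x* = (y - b)/(2a)
x* = (-2.3023 + 1)/(2*6) = -0.1085
f*(-2.3023) = (y-b)^2/(4a) = (-2.3023 + 1)^2/(4*6)
= 1.696/24 = 0.0707


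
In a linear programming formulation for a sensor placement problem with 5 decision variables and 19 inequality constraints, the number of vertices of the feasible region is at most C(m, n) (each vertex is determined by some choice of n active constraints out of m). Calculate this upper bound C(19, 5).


Each vertex corresponds to some choice of n active constraints out of m, so the number of vertices is at most C(m, n) = m! / (n!(m-n)!).
m = 19, n = 5
Numerator: 19 * 18 * 17 * 16 * 15
Denominator: 5! = 120
C(19, 5) = 11628
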